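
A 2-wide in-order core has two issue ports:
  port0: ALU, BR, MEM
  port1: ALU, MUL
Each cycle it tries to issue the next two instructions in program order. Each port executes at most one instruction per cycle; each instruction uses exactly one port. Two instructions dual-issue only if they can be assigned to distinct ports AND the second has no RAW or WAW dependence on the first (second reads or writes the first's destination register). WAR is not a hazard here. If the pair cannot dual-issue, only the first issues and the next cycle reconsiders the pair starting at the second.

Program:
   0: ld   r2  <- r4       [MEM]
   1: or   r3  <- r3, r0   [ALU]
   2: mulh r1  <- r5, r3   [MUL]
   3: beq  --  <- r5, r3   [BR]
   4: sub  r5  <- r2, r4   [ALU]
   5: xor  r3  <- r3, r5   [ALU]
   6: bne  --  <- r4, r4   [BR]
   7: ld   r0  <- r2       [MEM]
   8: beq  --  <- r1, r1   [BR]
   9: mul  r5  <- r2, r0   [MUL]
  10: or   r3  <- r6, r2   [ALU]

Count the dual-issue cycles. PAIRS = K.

#0 head=0: ld.MEM;or.ALU i0/i1 pair
#1 head=2: mulh.MUL;beq.BR i2/i3 pair
#2 head=4: sub.ALU i4 RAW r5
#3 head=5: xor.ALU;bne.BR i5/i6 pair
#4 head=7: ld.MEM i7 no-port MEM/BR
#5 head=8: beq.BR;mul.MUL i8/i9 pair
#6 head=10: or.ALU i10 tail

PAIRS = 4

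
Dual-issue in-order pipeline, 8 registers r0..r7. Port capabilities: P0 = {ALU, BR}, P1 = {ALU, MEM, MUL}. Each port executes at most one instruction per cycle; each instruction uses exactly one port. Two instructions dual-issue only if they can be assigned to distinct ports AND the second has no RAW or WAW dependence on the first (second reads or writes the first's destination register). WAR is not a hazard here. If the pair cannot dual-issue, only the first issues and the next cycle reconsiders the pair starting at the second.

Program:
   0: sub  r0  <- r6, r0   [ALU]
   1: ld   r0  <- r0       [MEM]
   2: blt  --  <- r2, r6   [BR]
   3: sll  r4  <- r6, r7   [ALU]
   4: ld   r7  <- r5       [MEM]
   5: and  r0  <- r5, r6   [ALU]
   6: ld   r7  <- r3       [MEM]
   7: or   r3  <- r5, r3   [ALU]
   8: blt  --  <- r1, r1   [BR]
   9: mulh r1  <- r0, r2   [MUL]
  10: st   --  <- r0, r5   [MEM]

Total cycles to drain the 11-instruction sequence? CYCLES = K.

CYCLES = 7

[0] i0  sub.ALU  -- RAW+WAW r0
[1] i1,i2  ld.MEM;blt.BR  -- 2-wide
[2] i3,i4  sll.ALU;ld.MEM  -- 2-wide
[3] i5,i6  and.ALU;ld.MEM  -- 2-wide
[4] i7,i8  or.ALU;blt.BR  -- 2-wide
[5] i9  mulh.MUL  -- no-port MUL/MEM
[6] i10  st.MEM  -- tail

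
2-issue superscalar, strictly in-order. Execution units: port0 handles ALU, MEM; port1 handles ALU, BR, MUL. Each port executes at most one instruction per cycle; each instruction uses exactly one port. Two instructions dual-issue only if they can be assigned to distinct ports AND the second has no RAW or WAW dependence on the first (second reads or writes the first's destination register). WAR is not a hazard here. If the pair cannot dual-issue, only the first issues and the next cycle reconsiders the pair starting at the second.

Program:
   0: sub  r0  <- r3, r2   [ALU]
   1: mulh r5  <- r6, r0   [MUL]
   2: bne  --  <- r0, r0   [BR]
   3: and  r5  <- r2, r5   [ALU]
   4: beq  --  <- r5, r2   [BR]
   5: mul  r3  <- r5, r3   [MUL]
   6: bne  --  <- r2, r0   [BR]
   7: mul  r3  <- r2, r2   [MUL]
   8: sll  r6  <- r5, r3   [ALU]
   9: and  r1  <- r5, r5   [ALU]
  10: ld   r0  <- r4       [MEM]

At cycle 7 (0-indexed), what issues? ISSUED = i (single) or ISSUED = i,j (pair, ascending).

c0: i0 sub.ALU  RAW r0
c1: i1 mulh.MUL  no-port MUL/BR
c2: i2,i3 bne.BR and.ALU  dual
c3: i4 beq.BR  no-port BR/MUL
c4: i5 mul.MUL  no-port MUL/BR
c5: i6 bne.BR  no-port BR/MUL
c6: i7 mul.MUL  RAW r3
c7: i8,i9 sll.ALU and.ALU  dual
c8: i10 ld.MEM  tail

ISSUED = 8,9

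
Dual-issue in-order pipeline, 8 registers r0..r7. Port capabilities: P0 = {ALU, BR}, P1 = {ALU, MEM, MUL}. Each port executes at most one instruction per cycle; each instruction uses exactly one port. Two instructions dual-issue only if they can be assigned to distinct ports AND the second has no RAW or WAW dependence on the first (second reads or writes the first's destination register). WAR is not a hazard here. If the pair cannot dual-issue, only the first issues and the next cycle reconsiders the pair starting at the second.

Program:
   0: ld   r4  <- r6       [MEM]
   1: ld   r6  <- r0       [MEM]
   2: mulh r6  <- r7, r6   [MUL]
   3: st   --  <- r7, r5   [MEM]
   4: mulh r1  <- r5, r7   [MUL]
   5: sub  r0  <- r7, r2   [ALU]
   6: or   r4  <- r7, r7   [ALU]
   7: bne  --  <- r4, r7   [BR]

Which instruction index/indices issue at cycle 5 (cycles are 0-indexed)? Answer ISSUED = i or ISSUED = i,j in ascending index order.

#0 head=0: ld.MEM i0 no-port MEM/MEM
#1 head=1: ld.MEM i1 no-port MEM/MUL
#2 head=2: mulh.MUL i2 no-port MUL/MEM
#3 head=3: st.MEM i3 no-port MEM/MUL
#4 head=4: mulh.MUL sub.ALU i4/i5 2-wide
#5 head=6: or.ALU i6 RAW r4
#6 head=7: bne.BR i7 tail

ISSUED = 6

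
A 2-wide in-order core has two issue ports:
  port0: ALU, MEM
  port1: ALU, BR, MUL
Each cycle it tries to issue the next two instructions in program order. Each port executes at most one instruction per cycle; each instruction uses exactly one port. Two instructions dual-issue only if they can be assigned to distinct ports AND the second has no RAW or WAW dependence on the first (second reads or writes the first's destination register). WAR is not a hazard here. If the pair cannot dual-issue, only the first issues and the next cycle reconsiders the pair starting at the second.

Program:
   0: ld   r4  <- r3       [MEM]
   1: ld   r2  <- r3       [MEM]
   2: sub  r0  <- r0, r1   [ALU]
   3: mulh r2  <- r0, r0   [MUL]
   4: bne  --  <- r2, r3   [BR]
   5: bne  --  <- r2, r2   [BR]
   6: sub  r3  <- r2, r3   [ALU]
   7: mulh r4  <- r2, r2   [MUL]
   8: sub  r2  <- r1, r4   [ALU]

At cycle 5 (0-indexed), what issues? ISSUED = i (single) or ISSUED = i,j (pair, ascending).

ISSUED = 7

t=0 i0:ld ; no-port MEM/MEM
t=1 i1,i2:ld;sub ; pair
t=2 i3:mulh ; no-port MUL/BR
t=3 i4:bne ; no-port BR/BR
t=4 i5,i6:bne;sub ; pair
t=5 i7:mulh ; RAW r4
t=6 i8:sub ; tail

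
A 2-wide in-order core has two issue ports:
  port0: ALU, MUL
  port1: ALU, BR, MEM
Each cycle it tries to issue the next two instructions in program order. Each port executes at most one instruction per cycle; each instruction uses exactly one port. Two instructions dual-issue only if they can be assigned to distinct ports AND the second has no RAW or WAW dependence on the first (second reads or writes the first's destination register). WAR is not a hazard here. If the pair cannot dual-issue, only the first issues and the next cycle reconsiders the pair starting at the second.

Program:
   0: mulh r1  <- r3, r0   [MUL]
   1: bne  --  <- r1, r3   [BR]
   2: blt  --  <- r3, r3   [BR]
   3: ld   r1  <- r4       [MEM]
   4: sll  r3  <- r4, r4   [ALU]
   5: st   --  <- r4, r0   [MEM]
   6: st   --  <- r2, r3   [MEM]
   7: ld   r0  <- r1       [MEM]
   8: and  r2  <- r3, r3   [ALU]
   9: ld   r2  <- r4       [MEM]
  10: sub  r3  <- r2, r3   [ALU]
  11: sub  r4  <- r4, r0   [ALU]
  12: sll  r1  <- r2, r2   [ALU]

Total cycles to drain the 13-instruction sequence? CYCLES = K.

CYCLES = 10

#0 head=0: mulh.MUL i0 RAW r1
#1 head=1: bne.BR i1 no-port BR/BR
#2 head=2: blt.BR i2 no-port BR/MEM
#3 head=3: ld.MEM;sll.ALU i3&i4 pair
#4 head=5: st.MEM i5 no-port MEM/MEM
#5 head=6: st.MEM i6 no-port MEM/MEM
#6 head=7: ld.MEM;and.ALU i7&i8 pair
#7 head=9: ld.MEM i9 RAW r2
#8 head=10: sub.ALU;sub.ALU i10&i11 pair
#9 head=12: sll.ALU i12 tail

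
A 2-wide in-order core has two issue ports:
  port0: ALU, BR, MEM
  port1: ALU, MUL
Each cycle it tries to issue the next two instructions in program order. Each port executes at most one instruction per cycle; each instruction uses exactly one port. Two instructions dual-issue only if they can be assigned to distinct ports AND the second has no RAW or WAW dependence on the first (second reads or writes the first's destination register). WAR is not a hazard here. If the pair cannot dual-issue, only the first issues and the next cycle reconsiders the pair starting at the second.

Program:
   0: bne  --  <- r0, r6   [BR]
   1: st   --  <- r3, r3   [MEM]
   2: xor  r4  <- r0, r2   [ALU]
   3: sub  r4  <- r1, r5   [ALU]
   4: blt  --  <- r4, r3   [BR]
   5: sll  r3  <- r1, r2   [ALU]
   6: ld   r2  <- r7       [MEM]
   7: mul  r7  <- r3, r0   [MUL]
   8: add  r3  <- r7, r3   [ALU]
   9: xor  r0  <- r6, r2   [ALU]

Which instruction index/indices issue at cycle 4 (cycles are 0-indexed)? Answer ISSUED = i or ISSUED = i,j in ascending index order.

t=0 i0:bne ; no-port BR/MEM
t=1 i1,i2:st/xor ; pair
t=2 i3:sub ; RAW r4
t=3 i4,i5:blt/sll ; pair
t=4 i6,i7:ld/mul ; pair
t=5 i8,i9:add/xor ; pair

ISSUED = 6,7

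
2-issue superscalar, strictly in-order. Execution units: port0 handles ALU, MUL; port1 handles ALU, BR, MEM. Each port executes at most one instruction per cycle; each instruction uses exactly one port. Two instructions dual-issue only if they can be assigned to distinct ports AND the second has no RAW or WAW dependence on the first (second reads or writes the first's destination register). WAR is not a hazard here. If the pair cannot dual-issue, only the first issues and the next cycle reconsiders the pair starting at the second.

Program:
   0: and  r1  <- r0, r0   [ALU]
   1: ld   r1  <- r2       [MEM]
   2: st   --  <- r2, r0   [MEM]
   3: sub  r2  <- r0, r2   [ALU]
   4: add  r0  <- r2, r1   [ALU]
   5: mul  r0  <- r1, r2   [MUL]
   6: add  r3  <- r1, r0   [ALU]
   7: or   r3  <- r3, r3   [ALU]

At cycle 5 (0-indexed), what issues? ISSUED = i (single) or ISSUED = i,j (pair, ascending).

ISSUED = 6

#0 head=0: and.ALU i0 WAW r1
#1 head=1: ld.MEM i1 no-port MEM/MEM
#2 head=2: st.MEM;sub.ALU i2&i3 2-wide
#3 head=4: add.ALU i4 WAW r0
#4 head=5: mul.MUL i5 RAW r0
#5 head=6: add.ALU i6 RAW+WAW r3
#6 head=7: or.ALU i7 tail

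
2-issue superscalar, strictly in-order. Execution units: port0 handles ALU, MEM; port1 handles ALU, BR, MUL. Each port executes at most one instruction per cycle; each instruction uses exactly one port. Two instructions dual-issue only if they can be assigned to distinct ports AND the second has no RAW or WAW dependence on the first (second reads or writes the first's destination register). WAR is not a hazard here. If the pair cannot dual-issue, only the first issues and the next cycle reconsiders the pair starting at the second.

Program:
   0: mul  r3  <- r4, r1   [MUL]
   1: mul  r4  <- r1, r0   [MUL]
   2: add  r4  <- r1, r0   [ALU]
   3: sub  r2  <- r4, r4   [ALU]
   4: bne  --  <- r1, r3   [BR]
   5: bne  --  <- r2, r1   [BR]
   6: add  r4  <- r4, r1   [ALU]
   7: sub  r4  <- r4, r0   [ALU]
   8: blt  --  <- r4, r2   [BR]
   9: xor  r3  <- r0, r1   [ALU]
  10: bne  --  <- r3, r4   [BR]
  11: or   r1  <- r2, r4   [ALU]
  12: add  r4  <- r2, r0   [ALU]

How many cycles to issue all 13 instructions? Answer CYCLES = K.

CYCLES = 9

t=0 i0:mul.MUL ; no-port MUL/MUL
t=1 i1:mul.MUL ; WAW r4
t=2 i2:add.ALU ; RAW r4
t=3 i3/i4:sub.ALU+bne.BR ; pair
t=4 i5/i6:bne.BR+add.ALU ; pair
t=5 i7:sub.ALU ; RAW r4
t=6 i8/i9:blt.BR+xor.ALU ; pair
t=7 i10/i11:bne.BR+or.ALU ; pair
t=8 i12:add.ALU ; tail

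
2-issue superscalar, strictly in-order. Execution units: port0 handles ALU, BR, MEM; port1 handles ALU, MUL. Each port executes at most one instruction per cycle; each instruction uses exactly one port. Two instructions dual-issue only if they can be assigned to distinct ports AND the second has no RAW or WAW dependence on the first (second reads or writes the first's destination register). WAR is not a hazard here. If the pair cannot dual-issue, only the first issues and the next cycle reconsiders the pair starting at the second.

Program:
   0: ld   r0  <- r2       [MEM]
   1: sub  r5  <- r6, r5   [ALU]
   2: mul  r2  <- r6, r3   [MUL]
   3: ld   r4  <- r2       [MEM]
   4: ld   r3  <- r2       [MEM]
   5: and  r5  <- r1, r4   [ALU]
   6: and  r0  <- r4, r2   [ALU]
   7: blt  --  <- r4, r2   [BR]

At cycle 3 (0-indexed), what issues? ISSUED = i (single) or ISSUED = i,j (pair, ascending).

ISSUED = 4,5

t=0 i0/i1:ld;sub ; pair
t=1 i2:mul ; RAW r2
t=2 i3:ld ; no-port MEM/MEM
t=3 i4/i5:ld;and ; pair
t=4 i6/i7:and;blt ; pair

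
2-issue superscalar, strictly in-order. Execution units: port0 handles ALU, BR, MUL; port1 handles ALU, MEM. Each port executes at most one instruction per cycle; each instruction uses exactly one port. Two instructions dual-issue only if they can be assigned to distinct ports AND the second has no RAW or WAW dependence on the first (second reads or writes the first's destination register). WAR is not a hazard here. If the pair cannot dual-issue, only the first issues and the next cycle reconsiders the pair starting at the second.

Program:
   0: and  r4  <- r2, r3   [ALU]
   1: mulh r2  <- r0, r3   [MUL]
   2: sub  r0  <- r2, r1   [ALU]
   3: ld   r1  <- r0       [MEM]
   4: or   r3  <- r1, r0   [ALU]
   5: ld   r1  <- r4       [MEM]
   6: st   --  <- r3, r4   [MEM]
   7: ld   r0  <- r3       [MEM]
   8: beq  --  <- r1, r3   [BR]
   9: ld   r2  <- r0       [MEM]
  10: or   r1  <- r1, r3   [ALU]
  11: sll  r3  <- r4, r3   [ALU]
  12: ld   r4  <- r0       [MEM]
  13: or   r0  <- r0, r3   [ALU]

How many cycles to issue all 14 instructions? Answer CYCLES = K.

0. and mulh @i0&i1  | pair
1. sub @i2  | RAW r0
2. ld @i3  | RAW r1
3. or ld @i4&i5  | pair
4. st @i6  | no-port MEM/MEM
5. ld beq @i7&i8  | pair
6. ld or @i9&i10  | pair
7. sll ld @i11&i12  | pair
8. or @i13  | tail

CYCLES = 9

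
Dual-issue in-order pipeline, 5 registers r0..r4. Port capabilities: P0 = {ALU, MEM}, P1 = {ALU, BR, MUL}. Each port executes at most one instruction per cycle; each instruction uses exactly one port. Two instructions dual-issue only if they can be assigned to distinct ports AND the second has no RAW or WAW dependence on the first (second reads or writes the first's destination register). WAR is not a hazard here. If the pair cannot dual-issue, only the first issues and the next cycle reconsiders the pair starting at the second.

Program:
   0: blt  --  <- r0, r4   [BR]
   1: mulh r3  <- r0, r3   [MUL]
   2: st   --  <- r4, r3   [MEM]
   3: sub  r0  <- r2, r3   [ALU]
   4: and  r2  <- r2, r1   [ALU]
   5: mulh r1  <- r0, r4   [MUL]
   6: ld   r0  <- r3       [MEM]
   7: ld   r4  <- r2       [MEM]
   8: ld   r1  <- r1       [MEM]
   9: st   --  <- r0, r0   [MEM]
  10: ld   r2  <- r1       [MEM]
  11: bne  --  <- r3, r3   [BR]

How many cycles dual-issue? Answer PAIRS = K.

PAIRS = 3

[0] i0  blt  -- no-port BR/MUL
[1] i1  mulh  -- RAW r3
[2] i2,i3  st+sub  -- pair
[3] i4,i5  and+mulh  -- pair
[4] i6  ld  -- no-port MEM/MEM
[5] i7  ld  -- no-port MEM/MEM
[6] i8  ld  -- no-port MEM/MEM
[7] i9  st  -- no-port MEM/MEM
[8] i10,i11  ld+bne  -- pair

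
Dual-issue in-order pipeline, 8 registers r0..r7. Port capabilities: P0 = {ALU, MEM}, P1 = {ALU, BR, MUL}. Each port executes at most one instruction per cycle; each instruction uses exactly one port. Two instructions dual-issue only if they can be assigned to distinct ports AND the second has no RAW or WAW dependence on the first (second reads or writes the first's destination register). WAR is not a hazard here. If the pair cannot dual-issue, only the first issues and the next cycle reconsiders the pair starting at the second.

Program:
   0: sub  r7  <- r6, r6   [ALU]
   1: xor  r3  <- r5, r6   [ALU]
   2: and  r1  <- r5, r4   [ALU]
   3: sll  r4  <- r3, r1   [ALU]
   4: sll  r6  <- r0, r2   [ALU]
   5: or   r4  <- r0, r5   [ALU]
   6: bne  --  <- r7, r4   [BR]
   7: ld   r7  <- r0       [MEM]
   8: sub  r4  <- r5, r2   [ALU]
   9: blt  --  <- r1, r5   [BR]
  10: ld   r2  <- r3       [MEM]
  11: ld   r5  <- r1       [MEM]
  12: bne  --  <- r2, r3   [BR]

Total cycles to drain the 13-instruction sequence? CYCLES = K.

CYCLES = 8

  cy0 -> i0+i1 (sub.ALU xor.ALU) pair
  cy1 -> i2 (and.ALU) RAW r1
  cy2 -> i3+i4 (sll.ALU sll.ALU) pair
  cy3 -> i5 (or.ALU) RAW r4
  cy4 -> i6+i7 (bne.BR ld.MEM) pair
  cy5 -> i8+i9 (sub.ALU blt.BR) pair
  cy6 -> i10 (ld.MEM) no-port MEM/MEM
  cy7 -> i11+i12 (ld.MEM bne.BR) pair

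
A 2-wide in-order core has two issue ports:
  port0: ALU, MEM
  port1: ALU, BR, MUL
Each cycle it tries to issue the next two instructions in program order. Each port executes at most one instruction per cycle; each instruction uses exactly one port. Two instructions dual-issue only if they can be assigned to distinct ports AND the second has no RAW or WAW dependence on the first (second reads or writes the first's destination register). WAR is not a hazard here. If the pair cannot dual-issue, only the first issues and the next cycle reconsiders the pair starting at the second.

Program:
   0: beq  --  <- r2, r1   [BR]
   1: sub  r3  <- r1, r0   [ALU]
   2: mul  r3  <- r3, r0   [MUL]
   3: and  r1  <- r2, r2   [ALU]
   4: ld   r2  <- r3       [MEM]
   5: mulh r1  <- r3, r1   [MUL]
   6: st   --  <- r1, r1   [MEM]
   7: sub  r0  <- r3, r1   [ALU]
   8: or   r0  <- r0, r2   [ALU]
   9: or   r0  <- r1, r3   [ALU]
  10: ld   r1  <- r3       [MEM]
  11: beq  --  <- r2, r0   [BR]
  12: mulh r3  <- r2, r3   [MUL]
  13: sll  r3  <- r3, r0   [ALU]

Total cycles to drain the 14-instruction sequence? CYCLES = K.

#0 head=0: beq+sub i0+i1 dual
#1 head=2: mul+and i2+i3 dual
#2 head=4: ld+mulh i4+i5 dual
#3 head=6: st+sub i6+i7 dual
#4 head=8: or i8 WAW r0
#5 head=9: or+ld i9+i10 dual
#6 head=11: beq i11 no-port BR/MUL
#7 head=12: mulh i12 RAW+WAW r3
#8 head=13: sll i13 tail

CYCLES = 9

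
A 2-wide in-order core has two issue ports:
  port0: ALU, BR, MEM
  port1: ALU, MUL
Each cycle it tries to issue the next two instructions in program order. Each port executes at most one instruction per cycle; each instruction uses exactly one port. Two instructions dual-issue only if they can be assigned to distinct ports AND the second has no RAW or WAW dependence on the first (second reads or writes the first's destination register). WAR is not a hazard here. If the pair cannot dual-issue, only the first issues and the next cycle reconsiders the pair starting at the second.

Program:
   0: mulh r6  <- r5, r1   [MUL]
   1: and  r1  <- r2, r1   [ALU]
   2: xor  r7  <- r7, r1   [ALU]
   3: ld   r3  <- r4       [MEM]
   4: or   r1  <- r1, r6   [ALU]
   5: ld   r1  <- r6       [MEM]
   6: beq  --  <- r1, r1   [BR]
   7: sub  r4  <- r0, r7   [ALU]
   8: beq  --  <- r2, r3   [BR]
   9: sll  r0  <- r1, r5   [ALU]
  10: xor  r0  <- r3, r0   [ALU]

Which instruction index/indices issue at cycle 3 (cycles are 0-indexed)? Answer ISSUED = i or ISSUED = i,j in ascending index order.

[0] i0,i1  mulh.MUL+and.ALU  -- pair
[1] i2,i3  xor.ALU+ld.MEM  -- pair
[2] i4  or.ALU  -- WAW r1
[3] i5  ld.MEM  -- no-port MEM/BR
[4] i6,i7  beq.BR+sub.ALU  -- pair
[5] i8,i9  beq.BR+sll.ALU  -- pair
[6] i10  xor.ALU  -- tail

ISSUED = 5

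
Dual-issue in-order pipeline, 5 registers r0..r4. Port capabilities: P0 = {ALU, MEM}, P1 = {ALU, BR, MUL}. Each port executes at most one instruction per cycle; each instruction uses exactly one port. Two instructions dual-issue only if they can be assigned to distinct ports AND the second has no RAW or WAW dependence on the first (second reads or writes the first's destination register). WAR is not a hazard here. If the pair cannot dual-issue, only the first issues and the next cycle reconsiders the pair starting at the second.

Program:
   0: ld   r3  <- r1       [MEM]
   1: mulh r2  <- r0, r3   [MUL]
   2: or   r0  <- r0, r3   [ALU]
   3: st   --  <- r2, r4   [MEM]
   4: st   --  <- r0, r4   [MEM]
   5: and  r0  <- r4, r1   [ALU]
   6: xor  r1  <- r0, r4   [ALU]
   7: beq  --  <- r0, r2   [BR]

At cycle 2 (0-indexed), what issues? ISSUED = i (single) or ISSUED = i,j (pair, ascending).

ISSUED = 3

  cy0 -> i0 (ld.MEM) RAW r3
  cy1 -> i1,i2 (mulh.MUL;or.ALU) dual
  cy2 -> i3 (st.MEM) no-port MEM/MEM
  cy3 -> i4,i5 (st.MEM;and.ALU) dual
  cy4 -> i6,i7 (xor.ALU;beq.BR) dual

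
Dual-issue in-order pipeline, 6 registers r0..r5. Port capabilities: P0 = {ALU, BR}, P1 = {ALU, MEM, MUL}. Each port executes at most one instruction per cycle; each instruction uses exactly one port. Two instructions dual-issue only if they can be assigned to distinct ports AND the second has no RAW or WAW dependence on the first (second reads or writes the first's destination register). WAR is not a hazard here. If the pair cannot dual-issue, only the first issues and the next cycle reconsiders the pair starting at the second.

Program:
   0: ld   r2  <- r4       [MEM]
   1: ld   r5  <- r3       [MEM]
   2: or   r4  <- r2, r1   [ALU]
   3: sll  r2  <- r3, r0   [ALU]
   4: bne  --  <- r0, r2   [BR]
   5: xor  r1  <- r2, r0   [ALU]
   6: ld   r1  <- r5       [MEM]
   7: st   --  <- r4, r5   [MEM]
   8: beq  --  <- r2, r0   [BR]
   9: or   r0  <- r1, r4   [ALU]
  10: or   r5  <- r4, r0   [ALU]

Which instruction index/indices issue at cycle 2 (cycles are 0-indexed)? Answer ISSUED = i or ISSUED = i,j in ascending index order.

  cy0 -> i0 (ld) no-port MEM/MEM
  cy1 -> i1+i2 (ld or) dual
  cy2 -> i3 (sll) RAW r2
  cy3 -> i4+i5 (bne xor) dual
  cy4 -> i6 (ld) no-port MEM/MEM
  cy5 -> i7+i8 (st beq) dual
  cy6 -> i9 (or) RAW r0
  cy7 -> i10 (or) tail

ISSUED = 3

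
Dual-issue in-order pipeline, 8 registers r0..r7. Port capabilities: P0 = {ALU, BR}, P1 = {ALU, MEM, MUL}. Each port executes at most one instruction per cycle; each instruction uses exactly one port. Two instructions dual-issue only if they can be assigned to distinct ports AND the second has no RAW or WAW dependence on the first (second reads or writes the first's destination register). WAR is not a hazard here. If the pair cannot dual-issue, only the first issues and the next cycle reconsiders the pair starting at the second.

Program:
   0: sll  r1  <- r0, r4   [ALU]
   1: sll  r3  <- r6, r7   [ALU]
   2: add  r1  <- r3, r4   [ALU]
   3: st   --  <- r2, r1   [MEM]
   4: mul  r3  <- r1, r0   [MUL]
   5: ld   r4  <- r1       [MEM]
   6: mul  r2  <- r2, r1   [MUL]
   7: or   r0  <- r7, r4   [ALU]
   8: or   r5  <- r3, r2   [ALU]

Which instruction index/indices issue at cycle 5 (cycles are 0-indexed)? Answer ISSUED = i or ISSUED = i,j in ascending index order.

ISSUED = 6,7

c0: i0,i1 sll+sll  pair
c1: i2 add  RAW r1
c2: i3 st  no-port MEM/MUL
c3: i4 mul  no-port MUL/MEM
c4: i5 ld  no-port MEM/MUL
c5: i6,i7 mul+or  pair
c6: i8 or  tail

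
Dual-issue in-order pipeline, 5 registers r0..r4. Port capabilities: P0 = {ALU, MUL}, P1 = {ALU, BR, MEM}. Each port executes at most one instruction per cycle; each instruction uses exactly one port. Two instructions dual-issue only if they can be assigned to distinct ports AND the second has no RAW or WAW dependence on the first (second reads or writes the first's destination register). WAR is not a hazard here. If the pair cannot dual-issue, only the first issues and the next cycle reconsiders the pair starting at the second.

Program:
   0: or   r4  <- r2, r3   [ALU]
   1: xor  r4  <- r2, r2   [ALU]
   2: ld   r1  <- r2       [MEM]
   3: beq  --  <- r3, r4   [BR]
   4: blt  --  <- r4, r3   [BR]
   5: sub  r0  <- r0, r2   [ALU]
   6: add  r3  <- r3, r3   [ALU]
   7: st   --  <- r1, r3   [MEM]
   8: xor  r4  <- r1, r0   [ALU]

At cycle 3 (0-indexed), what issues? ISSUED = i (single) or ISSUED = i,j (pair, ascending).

[0] i0  or.ALU  -- WAW r4
[1] i1&i2  xor.ALU ld.MEM  -- pair
[2] i3  beq.BR  -- no-port BR/BR
[3] i4&i5  blt.BR sub.ALU  -- pair
[4] i6  add.ALU  -- RAW r3
[5] i7&i8  st.MEM xor.ALU  -- pair

ISSUED = 4,5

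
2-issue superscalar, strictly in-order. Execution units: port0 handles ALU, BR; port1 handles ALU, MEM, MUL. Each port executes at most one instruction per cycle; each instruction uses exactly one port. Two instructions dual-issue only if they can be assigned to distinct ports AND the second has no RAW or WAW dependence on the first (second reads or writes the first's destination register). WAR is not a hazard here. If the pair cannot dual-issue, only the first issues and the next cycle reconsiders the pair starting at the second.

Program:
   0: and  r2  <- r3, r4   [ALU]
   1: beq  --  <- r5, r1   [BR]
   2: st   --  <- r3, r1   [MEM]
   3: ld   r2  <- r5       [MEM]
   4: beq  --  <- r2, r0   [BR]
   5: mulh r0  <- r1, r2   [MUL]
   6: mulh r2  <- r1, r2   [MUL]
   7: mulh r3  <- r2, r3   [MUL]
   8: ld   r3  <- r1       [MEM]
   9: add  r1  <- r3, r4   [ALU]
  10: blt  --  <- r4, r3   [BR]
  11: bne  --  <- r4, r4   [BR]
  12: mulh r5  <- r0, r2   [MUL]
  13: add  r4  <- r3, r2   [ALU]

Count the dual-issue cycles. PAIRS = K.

  cy0 -> i0,i1 (and.ALU+beq.BR) pair
  cy1 -> i2 (st.MEM) no-port MEM/MEM
  cy2 -> i3 (ld.MEM) RAW r2
  cy3 -> i4,i5 (beq.BR+mulh.MUL) pair
  cy4 -> i6 (mulh.MUL) no-port MUL/MUL
  cy5 -> i7 (mulh.MUL) no-port MUL/MEM
  cy6 -> i8 (ld.MEM) RAW r3
  cy7 -> i9,i10 (add.ALU+blt.BR) pair
  cy8 -> i11,i12 (bne.BR+mulh.MUL) pair
  cy9 -> i13 (add.ALU) tail

PAIRS = 4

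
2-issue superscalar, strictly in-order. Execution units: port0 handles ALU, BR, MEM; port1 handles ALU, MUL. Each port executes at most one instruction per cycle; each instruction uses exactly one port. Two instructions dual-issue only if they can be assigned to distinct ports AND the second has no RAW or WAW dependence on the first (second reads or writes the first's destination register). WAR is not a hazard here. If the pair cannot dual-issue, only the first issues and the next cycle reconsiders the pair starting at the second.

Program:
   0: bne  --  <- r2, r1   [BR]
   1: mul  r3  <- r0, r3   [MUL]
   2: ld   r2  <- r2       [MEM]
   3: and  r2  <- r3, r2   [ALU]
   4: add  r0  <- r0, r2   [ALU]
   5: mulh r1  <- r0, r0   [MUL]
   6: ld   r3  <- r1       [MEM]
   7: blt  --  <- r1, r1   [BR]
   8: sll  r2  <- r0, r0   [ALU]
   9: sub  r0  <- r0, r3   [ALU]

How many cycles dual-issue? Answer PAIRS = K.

PAIRS = 2

c0: i0,i1 bne+mul  2-wide
c1: i2 ld  RAW+WAW r2
c2: i3 and  RAW r2
c3: i4 add  RAW r0
c4: i5 mulh  RAW r1
c5: i6 ld  no-port MEM/BR
c6: i7,i8 blt+sll  2-wide
c7: i9 sub  tail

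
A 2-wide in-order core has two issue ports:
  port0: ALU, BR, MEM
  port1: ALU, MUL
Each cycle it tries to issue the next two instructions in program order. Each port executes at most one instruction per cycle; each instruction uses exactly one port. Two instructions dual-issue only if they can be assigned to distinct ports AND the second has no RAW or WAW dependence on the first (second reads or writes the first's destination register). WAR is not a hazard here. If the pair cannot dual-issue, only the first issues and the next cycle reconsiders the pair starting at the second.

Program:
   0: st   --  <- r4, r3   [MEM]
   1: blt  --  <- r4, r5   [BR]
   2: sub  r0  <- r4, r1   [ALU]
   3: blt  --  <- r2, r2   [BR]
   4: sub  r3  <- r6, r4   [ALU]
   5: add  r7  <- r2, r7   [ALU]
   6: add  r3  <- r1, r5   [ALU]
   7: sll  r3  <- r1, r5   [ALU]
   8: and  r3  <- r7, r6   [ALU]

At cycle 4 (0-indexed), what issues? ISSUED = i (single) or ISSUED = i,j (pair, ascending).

ISSUED = 7

0. st.MEM @i0  | no-port MEM/BR
1. blt.BR;sub.ALU @i1+i2  | 2-wide
2. blt.BR;sub.ALU @i3+i4  | 2-wide
3. add.ALU;add.ALU @i5+i6  | 2-wide
4. sll.ALU @i7  | WAW r3
5. and.ALU @i8  | tail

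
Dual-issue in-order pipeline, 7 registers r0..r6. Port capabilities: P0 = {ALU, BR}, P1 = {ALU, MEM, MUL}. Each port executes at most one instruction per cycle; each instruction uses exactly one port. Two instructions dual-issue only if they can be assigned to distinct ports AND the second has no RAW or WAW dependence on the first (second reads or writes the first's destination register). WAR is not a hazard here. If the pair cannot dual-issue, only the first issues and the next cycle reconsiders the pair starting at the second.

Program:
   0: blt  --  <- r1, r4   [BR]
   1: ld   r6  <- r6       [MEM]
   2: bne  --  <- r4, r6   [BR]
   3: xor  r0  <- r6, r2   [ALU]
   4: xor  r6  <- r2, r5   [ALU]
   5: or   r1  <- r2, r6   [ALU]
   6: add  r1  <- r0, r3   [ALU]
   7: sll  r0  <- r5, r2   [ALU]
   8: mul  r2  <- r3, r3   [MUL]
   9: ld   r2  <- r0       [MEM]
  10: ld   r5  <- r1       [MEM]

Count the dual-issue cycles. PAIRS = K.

0. blt/ld @i0+i1  | dual
1. bne/xor @i2+i3  | dual
2. xor @i4  | RAW r6
3. or @i5  | WAW r1
4. add/sll @i6+i7  | dual
5. mul @i8  | no-port MUL/MEM
6. ld @i9  | no-port MEM/MEM
7. ld @i10  | tail

PAIRS = 3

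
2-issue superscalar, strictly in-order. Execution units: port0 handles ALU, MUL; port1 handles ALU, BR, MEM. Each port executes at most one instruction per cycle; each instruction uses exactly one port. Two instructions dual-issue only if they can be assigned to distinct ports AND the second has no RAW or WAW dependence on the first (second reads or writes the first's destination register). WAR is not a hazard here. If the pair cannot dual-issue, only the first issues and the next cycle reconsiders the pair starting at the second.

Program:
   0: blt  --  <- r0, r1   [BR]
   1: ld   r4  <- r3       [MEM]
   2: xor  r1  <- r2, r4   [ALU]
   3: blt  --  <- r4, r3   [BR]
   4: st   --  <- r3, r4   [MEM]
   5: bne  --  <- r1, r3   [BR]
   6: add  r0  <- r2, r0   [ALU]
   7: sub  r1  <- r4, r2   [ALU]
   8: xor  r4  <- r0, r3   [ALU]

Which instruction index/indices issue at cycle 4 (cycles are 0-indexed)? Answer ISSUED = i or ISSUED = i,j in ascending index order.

  cy0 -> i0 (blt.BR) no-port BR/MEM
  cy1 -> i1 (ld.MEM) RAW r4
  cy2 -> i2&i3 (xor.ALU;blt.BR) dual
  cy3 -> i4 (st.MEM) no-port MEM/BR
  cy4 -> i5&i6 (bne.BR;add.ALU) dual
  cy5 -> i7&i8 (sub.ALU;xor.ALU) dual

ISSUED = 5,6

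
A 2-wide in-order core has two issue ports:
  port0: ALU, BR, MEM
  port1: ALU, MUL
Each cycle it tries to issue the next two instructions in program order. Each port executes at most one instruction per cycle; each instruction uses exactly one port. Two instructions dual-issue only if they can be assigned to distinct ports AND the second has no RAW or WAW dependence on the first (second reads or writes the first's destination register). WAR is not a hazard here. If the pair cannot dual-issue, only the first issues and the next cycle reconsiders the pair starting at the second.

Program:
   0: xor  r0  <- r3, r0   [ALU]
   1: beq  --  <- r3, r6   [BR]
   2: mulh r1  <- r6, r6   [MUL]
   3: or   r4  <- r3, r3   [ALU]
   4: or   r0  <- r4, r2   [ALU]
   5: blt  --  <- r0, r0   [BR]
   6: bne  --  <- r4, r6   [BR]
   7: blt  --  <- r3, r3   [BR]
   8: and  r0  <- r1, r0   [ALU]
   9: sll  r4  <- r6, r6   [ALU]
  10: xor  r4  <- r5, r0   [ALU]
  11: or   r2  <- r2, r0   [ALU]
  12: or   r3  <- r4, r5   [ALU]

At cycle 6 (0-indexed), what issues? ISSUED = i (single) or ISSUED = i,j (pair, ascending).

ISSUED = 9

  cy0 -> i0&i1 (xor.ALU beq.BR) dual
  cy1 -> i2&i3 (mulh.MUL or.ALU) dual
  cy2 -> i4 (or.ALU) RAW r0
  cy3 -> i5 (blt.BR) no-port BR/BR
  cy4 -> i6 (bne.BR) no-port BR/BR
  cy5 -> i7&i8 (blt.BR and.ALU) dual
  cy6 -> i9 (sll.ALU) WAW r4
  cy7 -> i10&i11 (xor.ALU or.ALU) dual
  cy8 -> i12 (or.ALU) tail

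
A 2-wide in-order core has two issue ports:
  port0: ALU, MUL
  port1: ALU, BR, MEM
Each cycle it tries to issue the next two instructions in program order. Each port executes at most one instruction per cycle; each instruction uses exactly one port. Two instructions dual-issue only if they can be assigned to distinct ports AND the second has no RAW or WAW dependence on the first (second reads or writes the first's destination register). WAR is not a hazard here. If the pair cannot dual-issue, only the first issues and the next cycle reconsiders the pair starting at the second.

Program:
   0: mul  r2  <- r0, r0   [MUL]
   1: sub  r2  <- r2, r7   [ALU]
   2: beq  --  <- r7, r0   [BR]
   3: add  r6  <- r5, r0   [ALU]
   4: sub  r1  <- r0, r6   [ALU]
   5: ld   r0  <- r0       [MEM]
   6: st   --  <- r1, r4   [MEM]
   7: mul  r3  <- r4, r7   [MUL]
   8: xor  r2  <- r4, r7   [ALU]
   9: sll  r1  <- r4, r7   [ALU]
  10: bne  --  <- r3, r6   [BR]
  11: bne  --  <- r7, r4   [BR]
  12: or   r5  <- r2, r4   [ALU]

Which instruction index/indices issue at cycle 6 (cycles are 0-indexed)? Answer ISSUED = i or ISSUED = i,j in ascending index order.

0. mul @i0  | RAW+WAW r2
1. sub/beq @i1,i2  | pair
2. add @i3  | RAW r6
3. sub/ld @i4,i5  | pair
4. st/mul @i6,i7  | pair
5. xor/sll @i8,i9  | pair
6. bne @i10  | no-port BR/BR
7. bne/or @i11,i12  | pair

ISSUED = 10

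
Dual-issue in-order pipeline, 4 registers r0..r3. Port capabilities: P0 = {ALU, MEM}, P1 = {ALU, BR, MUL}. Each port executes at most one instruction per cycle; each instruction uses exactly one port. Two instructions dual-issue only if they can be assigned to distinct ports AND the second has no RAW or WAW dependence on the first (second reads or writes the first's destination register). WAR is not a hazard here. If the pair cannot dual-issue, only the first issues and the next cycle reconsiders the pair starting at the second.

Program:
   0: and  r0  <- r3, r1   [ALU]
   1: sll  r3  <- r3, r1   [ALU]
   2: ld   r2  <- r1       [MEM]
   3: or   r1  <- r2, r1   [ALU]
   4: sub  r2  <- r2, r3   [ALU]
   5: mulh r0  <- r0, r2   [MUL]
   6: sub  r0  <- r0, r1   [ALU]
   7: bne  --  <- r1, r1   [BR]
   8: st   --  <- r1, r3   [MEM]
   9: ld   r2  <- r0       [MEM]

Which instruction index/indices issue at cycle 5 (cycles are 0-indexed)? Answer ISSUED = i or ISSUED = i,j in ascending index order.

0. and sll @i0,i1  | pair
1. ld @i2  | RAW r2
2. or sub @i3,i4  | pair
3. mulh @i5  | RAW+WAW r0
4. sub bne @i6,i7  | pair
5. st @i8  | no-port MEM/MEM
6. ld @i9  | tail

ISSUED = 8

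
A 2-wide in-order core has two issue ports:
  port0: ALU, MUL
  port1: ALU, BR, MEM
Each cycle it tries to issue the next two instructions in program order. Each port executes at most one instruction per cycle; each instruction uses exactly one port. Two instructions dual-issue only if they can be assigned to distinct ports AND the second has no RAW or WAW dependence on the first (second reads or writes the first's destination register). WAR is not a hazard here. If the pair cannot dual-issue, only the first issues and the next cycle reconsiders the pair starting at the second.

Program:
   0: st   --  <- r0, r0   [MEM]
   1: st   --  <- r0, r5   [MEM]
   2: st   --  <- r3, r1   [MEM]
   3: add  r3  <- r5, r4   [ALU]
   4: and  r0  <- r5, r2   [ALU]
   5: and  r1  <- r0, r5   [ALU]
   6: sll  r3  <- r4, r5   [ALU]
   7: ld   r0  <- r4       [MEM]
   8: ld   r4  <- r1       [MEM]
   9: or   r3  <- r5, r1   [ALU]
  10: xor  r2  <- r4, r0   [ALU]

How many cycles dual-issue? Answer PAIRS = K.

PAIRS = 3

  cy0 -> i0 (st) no-port MEM/MEM
  cy1 -> i1 (st) no-port MEM/MEM
  cy2 -> i2/i3 (st add) 2-wide
  cy3 -> i4 (and) RAW r0
  cy4 -> i5/i6 (and sll) 2-wide
  cy5 -> i7 (ld) no-port MEM/MEM
  cy6 -> i8/i9 (ld or) 2-wide
  cy7 -> i10 (xor) tail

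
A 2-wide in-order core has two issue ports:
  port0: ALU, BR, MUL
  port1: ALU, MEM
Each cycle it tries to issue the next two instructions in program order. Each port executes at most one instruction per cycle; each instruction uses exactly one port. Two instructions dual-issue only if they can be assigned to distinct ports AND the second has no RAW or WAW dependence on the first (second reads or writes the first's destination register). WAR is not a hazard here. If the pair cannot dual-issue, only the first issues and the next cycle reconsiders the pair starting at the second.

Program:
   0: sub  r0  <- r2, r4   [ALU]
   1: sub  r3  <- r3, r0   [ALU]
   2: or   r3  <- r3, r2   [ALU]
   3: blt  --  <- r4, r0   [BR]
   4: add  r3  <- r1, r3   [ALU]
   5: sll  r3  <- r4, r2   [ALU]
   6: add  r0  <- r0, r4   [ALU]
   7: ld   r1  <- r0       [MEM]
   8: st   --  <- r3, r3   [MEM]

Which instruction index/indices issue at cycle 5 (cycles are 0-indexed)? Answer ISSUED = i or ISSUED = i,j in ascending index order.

0. sub.ALU @i0  | RAW r0
1. sub.ALU @i1  | RAW+WAW r3
2. or.ALU+blt.BR @i2,i3  | dual
3. add.ALU @i4  | WAW r3
4. sll.ALU+add.ALU @i5,i6  | dual
5. ld.MEM @i7  | no-port MEM/MEM
6. st.MEM @i8  | tail

ISSUED = 7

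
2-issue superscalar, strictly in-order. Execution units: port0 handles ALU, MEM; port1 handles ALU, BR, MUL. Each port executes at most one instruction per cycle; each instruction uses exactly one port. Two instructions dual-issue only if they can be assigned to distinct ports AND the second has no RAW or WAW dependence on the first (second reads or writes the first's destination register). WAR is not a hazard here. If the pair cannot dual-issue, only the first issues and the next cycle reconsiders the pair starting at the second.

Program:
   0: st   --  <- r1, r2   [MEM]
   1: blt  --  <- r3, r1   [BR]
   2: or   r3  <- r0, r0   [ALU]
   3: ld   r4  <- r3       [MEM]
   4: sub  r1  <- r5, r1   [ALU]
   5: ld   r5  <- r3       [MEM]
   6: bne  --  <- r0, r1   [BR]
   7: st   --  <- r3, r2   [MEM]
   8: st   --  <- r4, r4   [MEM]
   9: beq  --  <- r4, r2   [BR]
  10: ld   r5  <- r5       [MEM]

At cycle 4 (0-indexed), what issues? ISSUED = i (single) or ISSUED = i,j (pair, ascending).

0. st+blt @i0,i1  | 2-wide
1. or @i2  | RAW r3
2. ld+sub @i3,i4  | 2-wide
3. ld+bne @i5,i6  | 2-wide
4. st @i7  | no-port MEM/MEM
5. st+beq @i8,i9  | 2-wide
6. ld @i10  | tail

ISSUED = 7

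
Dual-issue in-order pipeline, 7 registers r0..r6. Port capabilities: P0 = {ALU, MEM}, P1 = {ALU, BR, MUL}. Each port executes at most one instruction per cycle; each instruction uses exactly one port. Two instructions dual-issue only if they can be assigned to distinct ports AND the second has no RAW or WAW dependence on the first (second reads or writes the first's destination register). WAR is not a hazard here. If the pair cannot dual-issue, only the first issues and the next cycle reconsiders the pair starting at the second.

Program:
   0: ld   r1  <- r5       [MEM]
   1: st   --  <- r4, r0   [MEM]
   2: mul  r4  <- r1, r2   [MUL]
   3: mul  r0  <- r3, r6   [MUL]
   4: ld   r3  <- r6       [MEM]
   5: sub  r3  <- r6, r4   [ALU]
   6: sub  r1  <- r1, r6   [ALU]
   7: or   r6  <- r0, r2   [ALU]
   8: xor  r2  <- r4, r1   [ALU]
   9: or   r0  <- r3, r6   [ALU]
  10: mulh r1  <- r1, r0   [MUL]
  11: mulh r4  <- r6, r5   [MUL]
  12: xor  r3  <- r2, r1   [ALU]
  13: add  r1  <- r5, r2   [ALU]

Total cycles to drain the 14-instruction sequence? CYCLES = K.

CYCLES = 9

  cy0 -> i0 (ld.MEM) no-port MEM/MEM
  cy1 -> i1+i2 (st.MEM mul.MUL) pair
  cy2 -> i3+i4 (mul.MUL ld.MEM) pair
  cy3 -> i5+i6 (sub.ALU sub.ALU) pair
  cy4 -> i7+i8 (or.ALU xor.ALU) pair
  cy5 -> i9 (or.ALU) RAW r0
  cy6 -> i10 (mulh.MUL) no-port MUL/MUL
  cy7 -> i11+i12 (mulh.MUL xor.ALU) pair
  cy8 -> i13 (add.ALU) tail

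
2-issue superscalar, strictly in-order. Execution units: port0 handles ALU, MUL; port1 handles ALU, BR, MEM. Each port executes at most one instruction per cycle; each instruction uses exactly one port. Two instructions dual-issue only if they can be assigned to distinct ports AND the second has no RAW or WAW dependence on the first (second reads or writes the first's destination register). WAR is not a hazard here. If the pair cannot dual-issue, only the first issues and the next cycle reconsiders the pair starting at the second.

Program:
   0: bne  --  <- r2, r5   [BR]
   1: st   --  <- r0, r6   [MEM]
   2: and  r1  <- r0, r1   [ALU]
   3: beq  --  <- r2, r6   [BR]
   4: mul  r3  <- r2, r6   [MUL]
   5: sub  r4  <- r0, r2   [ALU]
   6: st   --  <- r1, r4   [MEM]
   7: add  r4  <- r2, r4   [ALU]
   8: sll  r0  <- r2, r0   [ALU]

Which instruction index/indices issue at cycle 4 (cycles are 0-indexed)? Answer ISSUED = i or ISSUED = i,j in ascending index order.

  cy0 -> i0 (bne) no-port BR/MEM
  cy1 -> i1,i2 (st/and) dual
  cy2 -> i3,i4 (beq/mul) dual
  cy3 -> i5 (sub) RAW r4
  cy4 -> i6,i7 (st/add) dual
  cy5 -> i8 (sll) tail

ISSUED = 6,7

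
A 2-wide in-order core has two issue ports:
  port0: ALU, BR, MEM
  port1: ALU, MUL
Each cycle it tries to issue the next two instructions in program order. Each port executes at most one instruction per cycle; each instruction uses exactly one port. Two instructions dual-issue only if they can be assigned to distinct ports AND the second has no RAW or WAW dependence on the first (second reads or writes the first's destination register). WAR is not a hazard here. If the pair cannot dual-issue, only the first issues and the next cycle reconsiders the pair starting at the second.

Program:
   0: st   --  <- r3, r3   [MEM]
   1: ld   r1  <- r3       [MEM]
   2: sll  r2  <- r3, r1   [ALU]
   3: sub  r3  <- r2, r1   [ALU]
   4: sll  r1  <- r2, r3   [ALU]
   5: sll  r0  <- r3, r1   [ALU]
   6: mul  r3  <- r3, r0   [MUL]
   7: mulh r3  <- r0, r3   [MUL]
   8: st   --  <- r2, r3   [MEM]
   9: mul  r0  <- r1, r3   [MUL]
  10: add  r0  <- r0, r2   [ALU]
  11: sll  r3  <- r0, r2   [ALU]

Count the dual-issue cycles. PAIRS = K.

PAIRS = 1

#0 head=0: st i0 no-port MEM/MEM
#1 head=1: ld i1 RAW r1
#2 head=2: sll i2 RAW r2
#3 head=3: sub i3 RAW r3
#4 head=4: sll i4 RAW r1
#5 head=5: sll i5 RAW r0
#6 head=6: mul i6 no-port MUL/MUL
#7 head=7: mulh i7 RAW r3
#8 head=8: st/mul i8+i9 dual
#9 head=10: add i10 RAW r0
#10 head=11: sll i11 tail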